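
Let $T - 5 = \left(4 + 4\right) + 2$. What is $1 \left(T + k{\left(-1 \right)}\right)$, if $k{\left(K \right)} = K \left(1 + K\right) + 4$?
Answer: $19$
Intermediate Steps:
$k{\left(K \right)} = 4 + K \left(1 + K\right)$
$T = 15$ ($T = 5 + \left(\left(4 + 4\right) + 2\right) = 5 + \left(8 + 2\right) = 5 + 10 = 15$)
$1 \left(T + k{\left(-1 \right)}\right) = 1 \left(15 + \left(4 - 1 + \left(-1\right)^{2}\right)\right) = 1 \left(15 + \left(4 - 1 + 1\right)\right) = 1 \left(15 + 4\right) = 1 \cdot 19 = 19$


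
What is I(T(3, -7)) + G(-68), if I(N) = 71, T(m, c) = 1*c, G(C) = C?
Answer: 3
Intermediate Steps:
T(m, c) = c
I(T(3, -7)) + G(-68) = 71 - 68 = 3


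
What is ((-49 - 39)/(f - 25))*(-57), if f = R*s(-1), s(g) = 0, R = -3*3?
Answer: -5016/25 ≈ -200.64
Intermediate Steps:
R = -9
f = 0 (f = -9*0 = 0)
((-49 - 39)/(f - 25))*(-57) = ((-49 - 39)/(0 - 25))*(-57) = -88/(-25)*(-57) = -88*(-1/25)*(-57) = (88/25)*(-57) = -5016/25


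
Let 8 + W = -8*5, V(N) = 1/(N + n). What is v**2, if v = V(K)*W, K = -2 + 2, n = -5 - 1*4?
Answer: 256/9 ≈ 28.444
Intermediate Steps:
n = -9 (n = -5 - 4 = -9)
K = 0
V(N) = 1/(-9 + N) (V(N) = 1/(N - 9) = 1/(-9 + N))
W = -48 (W = -8 - 8*5 = -8 - 40 = -48)
v = 16/3 (v = -48/(-9 + 0) = -48/(-9) = -1/9*(-48) = 16/3 ≈ 5.3333)
v**2 = (16/3)**2 = 256/9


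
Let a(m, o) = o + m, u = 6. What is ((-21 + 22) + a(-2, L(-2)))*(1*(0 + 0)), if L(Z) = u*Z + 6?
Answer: 0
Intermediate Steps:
L(Z) = 6 + 6*Z (L(Z) = 6*Z + 6 = 6 + 6*Z)
a(m, o) = m + o
((-21 + 22) + a(-2, L(-2)))*(1*(0 + 0)) = ((-21 + 22) + (-2 + (6 + 6*(-2))))*(1*(0 + 0)) = (1 + (-2 + (6 - 12)))*(1*0) = (1 + (-2 - 6))*0 = (1 - 8)*0 = -7*0 = 0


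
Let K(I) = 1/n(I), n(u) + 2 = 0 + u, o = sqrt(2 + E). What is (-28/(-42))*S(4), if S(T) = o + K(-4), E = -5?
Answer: -1/9 + 2*I*sqrt(3)/3 ≈ -0.11111 + 1.1547*I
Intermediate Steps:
o = I*sqrt(3) (o = sqrt(2 - 5) = sqrt(-3) = I*sqrt(3) ≈ 1.732*I)
n(u) = -2 + u (n(u) = -2 + (0 + u) = -2 + u)
K(I) = 1/(-2 + I)
S(T) = -1/6 + I*sqrt(3) (S(T) = I*sqrt(3) + 1/(-2 - 4) = I*sqrt(3) + 1/(-6) = I*sqrt(3) - 1/6 = -1/6 + I*sqrt(3))
(-28/(-42))*S(4) = (-28/(-42))*(-1/6 + I*sqrt(3)) = (-1/42*(-28))*(-1/6 + I*sqrt(3)) = 2*(-1/6 + I*sqrt(3))/3 = -1/9 + 2*I*sqrt(3)/3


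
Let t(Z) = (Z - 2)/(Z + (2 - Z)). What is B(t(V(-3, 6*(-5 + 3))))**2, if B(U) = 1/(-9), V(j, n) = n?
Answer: 1/81 ≈ 0.012346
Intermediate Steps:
t(Z) = -1 + Z/2 (t(Z) = (-2 + Z)/2 = (-2 + Z)*(1/2) = -1 + Z/2)
B(U) = -1/9
B(t(V(-3, 6*(-5 + 3))))**2 = (-1/9)**2 = 1/81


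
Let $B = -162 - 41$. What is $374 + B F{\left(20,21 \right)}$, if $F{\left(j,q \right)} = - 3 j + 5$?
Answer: $11539$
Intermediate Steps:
$F{\left(j,q \right)} = 5 - 3 j$
$B = -203$ ($B = -162 - 41 = -203$)
$374 + B F{\left(20,21 \right)} = 374 - 203 \left(5 - 60\right) = 374 - -11165 = 374 + 11165 = 11539$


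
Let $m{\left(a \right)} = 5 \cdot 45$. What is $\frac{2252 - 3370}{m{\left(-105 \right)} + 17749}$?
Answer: $- \frac{13}{209} \approx -0.062201$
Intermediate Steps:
$m{\left(a \right)} = 225$
$\frac{2252 - 3370}{m{\left(-105 \right)} + 17749} = \frac{2252 - 3370}{225 + 17749} = - \frac{1118}{17974} = \left(-1118\right) \frac{1}{17974} = - \frac{13}{209}$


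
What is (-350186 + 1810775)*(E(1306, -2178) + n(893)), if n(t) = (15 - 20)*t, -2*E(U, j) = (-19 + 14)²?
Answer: -13079574495/2 ≈ -6.5398e+9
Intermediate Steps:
E(U, j) = -25/2 (E(U, j) = -(-19 + 14)²/2 = -½*(-5)² = -½*25 = -25/2)
n(t) = -5*t
(-350186 + 1810775)*(E(1306, -2178) + n(893)) = (-350186 + 1810775)*(-25/2 - 5*893) = 1460589*(-25/2 - 4465) = 1460589*(-8955/2) = -13079574495/2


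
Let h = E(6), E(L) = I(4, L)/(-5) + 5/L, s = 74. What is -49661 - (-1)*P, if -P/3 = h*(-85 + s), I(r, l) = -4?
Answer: -496071/10 ≈ -49607.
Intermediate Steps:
E(L) = ⅘ + 5/L (E(L) = -4/(-5) + 5/L = -4*(-⅕) + 5/L = ⅘ + 5/L)
h = 49/30 (h = ⅘ + 5/6 = ⅘ + 5*(⅙) = ⅘ + ⅚ = 49/30 ≈ 1.6333)
P = 539/10 (P = -49*(-85 + 74)/10 = -49*(-11)/10 = -3*(-539/30) = 539/10 ≈ 53.900)
-49661 - (-1)*P = -49661 - (-1)*539/10 = -49661 - 1*(-539/10) = -49661 + 539/10 = -496071/10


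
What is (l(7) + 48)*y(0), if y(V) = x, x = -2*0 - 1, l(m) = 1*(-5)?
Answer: -43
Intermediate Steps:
l(m) = -5
x = -1 (x = 0 - 1 = -1)
y(V) = -1
(l(7) + 48)*y(0) = (-5 + 48)*(-1) = 43*(-1) = -43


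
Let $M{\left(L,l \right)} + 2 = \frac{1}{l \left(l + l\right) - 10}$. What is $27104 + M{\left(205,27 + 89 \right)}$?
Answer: $\frac{729098005}{26902} \approx 27102.0$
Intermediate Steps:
$M{\left(L,l \right)} = -2 + \frac{1}{-10 + 2 l^{2}}$ ($M{\left(L,l \right)} = -2 + \frac{1}{l \left(l + l\right) - 10} = -2 + \frac{1}{l 2 l - 10} = -2 + \frac{1}{2 l^{2} - 10} = -2 + \frac{1}{-10 + 2 l^{2}}$)
$27104 + M{\left(205,27 + 89 \right)} = 27104 + \frac{21 - 4 \left(27 + 89\right)^{2}}{2 \left(-5 + \left(27 + 89\right)^{2}\right)} = 27104 + \frac{21 - 4 \cdot 116^{2}}{2 \left(-5 + 116^{2}\right)} = 27104 + \frac{21 - 53824}{2 \left(-5 + 13456\right)} = 27104 + \frac{21 - 53824}{2 \cdot 13451} = 27104 + \frac{1}{2} \cdot \frac{1}{13451} \left(-53803\right) = 27104 - \frac{53803}{26902} = \frac{729098005}{26902}$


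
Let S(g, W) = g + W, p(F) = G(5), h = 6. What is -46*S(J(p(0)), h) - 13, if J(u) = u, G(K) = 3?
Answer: -427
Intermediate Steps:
p(F) = 3
S(g, W) = W + g
-46*S(J(p(0)), h) - 13 = -46*(6 + 3) - 13 = -46*9 - 13 = -414 - 13 = -427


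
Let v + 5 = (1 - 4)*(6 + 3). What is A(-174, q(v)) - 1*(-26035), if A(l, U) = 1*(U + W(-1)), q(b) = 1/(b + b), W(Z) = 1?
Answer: 1666303/64 ≈ 26036.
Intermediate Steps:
v = -32 (v = -5 + (1 - 4)*(6 + 3) = -5 - 3*9 = -5 - 27 = -32)
q(b) = 1/(2*b)
A(l, U) = 1 + U (A(l, U) = 1*(U + 1) = 1*(1 + U) = 1 + U)
A(-174, q(v)) - 1*(-26035) = (1 + (½)/(-32)) - 1*(-26035) = (1 + (½)*(-1/32)) + 26035 = (1 - 1/64) + 26035 = 63/64 + 26035 = 1666303/64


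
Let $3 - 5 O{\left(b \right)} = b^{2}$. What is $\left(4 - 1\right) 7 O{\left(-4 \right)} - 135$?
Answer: $- \frac{948}{5} \approx -189.6$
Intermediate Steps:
$O{\left(b \right)} = \frac{3}{5} - \frac{b^{2}}{5}$
$\left(4 - 1\right) 7 O{\left(-4 \right)} - 135 = \left(4 - 1\right) 7 \left(\frac{3}{5} - \frac{\left(-4\right)^{2}}{5}\right) - 135 = \left(4 - 1\right) 7 \left(\frac{3}{5} - \frac{16}{5}\right) - 135 = 3 \cdot 7 \left(\frac{3}{5} - \frac{16}{5}\right) - 135 = 21 \left(- \frac{13}{5}\right) - 135 = - \frac{273}{5} - 135 = - \frac{948}{5}$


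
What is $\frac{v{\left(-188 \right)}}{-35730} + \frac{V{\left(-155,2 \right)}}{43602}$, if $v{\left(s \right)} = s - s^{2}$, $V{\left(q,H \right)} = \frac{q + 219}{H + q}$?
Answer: $\frac{6584318102}{6621072705} \approx 0.99445$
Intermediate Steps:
$V{\left(q,H \right)} = \frac{219 + q}{H + q}$
$\frac{v{\left(-188 \right)}}{-35730} + \frac{V{\left(-155,2 \right)}}{43602} = \frac{\left(-188\right) \left(1 - -188\right)}{-35730} + \frac{\frac{1}{2 - 155} \left(219 - 155\right)}{43602} = - 188 \left(1 + 188\right) \left(- \frac{1}{35730}\right) + \frac{1}{-153} \cdot 64 \cdot \frac{1}{43602} = \left(-188\right) 189 \left(- \frac{1}{35730}\right) + \left(- \frac{1}{153}\right) 64 \cdot \frac{1}{43602} = \left(-35532\right) \left(- \frac{1}{35730}\right) - \frac{32}{3335553} = \frac{1974}{1985} - \frac{32}{3335553} = \frac{6584318102}{6621072705}$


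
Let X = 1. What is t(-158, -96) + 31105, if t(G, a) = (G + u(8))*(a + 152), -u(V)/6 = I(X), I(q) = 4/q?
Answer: 20913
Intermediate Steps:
u(V) = -24 (u(V) = -24/1 = -24)
t(G, a) = (-24 + G)*(152 + a) (t(G, a) = (G - 24)*(a + 152) = (-24 + G)*(152 + a))
t(-158, -96) + 31105 = (-3648 - 24*(-96) + 152*(-158) - 158*(-96)) + 31105 = (-3648 + 2304 - 24016 + 15168) + 31105 = -10192 + 31105 = 20913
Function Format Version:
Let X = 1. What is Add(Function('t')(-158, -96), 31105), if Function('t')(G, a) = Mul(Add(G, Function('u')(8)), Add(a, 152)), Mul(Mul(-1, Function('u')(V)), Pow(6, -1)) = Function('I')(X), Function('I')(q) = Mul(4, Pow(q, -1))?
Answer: 20913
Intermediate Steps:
Function('u')(V) = -24 (Function('u')(V) = Mul(-6, Mul(4, Pow(1, -1))) = Mul(-6, Mul(4, 1)) = Mul(-6, 4) = -24)
Function('t')(G, a) = Mul(Add(-24, G), Add(152, a)) (Function('t')(G, a) = Mul(Add(G, -24), Add(a, 152)) = Mul(Add(-24, G), Add(152, a)))
Add(Function('t')(-158, -96), 31105) = Add(Add(-3648, Mul(-24, -96), Mul(152, -158), Mul(-158, -96)), 31105) = Add(Add(-3648, 2304, -24016, 15168), 31105) = Add(-10192, 31105) = 20913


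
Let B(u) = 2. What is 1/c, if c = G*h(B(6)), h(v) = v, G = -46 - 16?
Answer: -1/124 ≈ -0.0080645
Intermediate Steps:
G = -62
c = -124 (c = -62*2 = -124)
1/c = 1/(-124) = -1/124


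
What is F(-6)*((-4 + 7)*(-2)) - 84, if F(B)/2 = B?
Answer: -12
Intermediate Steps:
F(B) = 2*B
F(-6)*((-4 + 7)*(-2)) - 84 = (2*(-6))*((-4 + 7)*(-2)) - 84 = -36*(-2) - 84 = -12*(-6) - 84 = 72 - 84 = -12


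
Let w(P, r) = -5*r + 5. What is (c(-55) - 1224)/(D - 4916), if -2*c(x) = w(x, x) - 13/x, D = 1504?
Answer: 150053/375320 ≈ 0.39980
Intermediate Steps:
w(P, r) = 5 - 5*r
c(x) = -5/2 + 5*x/2 + 13/(2*x) (c(x) = -((5 - 5*x) - 13/x)/2 = -(5 - 13/x - 5*x)/2 = -5/2 + 5*x/2 + 13/(2*x))
(c(-55) - 1224)/(D - 4916) = ((½)*(13 + 5*(-55)*(-1 - 55))/(-55) - 1224)/(1504 - 4916) = ((½)*(-1/55)*(13 + 5*(-55)*(-56)) - 1224)/(-3412) = ((½)*(-1/55)*(13 + 15400) - 1224)*(-1/3412) = ((½)*(-1/55)*15413 - 1224)*(-1/3412) = (-15413/110 - 1224)*(-1/3412) = -150053/110*(-1/3412) = 150053/375320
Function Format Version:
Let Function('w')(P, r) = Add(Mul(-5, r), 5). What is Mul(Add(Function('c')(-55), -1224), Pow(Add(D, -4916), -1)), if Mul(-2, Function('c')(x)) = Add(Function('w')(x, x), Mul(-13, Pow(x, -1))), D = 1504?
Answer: Rational(150053, 375320) ≈ 0.39980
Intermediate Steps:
Function('w')(P, r) = Add(5, Mul(-5, r))
Function('c')(x) = Add(Rational(-5, 2), Mul(Rational(5, 2), x), Mul(Rational(13, 2), Pow(x, -1))) (Function('c')(x) = Mul(Rational(-1, 2), Add(Add(5, Mul(-5, x)), Mul(-13, Pow(x, -1)))) = Mul(Rational(-1, 2), Add(5, Mul(-13, Pow(x, -1)), Mul(-5, x))) = Add(Rational(-5, 2), Mul(Rational(5, 2), x), Mul(Rational(13, 2), Pow(x, -1))))
Mul(Add(Function('c')(-55), -1224), Pow(Add(D, -4916), -1)) = Mul(Add(Mul(Rational(1, 2), Pow(-55, -1), Add(13, Mul(5, -55, Add(-1, -55)))), -1224), Pow(Add(1504, -4916), -1)) = Mul(Add(Mul(Rational(1, 2), Rational(-1, 55), Add(13, Mul(5, -55, -56))), -1224), Pow(-3412, -1)) = Mul(Add(Mul(Rational(1, 2), Rational(-1, 55), Add(13, 15400)), -1224), Rational(-1, 3412)) = Mul(Add(Mul(Rational(1, 2), Rational(-1, 55), 15413), -1224), Rational(-1, 3412)) = Mul(Add(Rational(-15413, 110), -1224), Rational(-1, 3412)) = Mul(Rational(-150053, 110), Rational(-1, 3412)) = Rational(150053, 375320)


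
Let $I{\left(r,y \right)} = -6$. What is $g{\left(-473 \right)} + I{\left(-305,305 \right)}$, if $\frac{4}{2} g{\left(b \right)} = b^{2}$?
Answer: $\frac{223717}{2} \approx 1.1186 \cdot 10^{5}$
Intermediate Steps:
$g{\left(b \right)} = \frac{b^{2}}{2}$
$g{\left(-473 \right)} + I{\left(-305,305 \right)} = \frac{\left(-473\right)^{2}}{2} - 6 = \frac{1}{2} \cdot 223729 - 6 = \frac{223729}{2} - 6 = \frac{223717}{2}$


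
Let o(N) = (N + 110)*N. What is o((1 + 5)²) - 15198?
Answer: -9942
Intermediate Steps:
o(N) = N*(110 + N) (o(N) = (110 + N)*N = N*(110 + N))
o((1 + 5)²) - 15198 = (1 + 5)²*(110 + (1 + 5)²) - 15198 = 6²*(110 + 6²) - 15198 = 36*(110 + 36) - 15198 = 36*146 - 15198 = 5256 - 15198 = -9942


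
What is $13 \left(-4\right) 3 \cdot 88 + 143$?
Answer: $-13585$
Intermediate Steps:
$13 \left(-4\right) 3 \cdot 88 + 143 = \left(-52\right) 3 \cdot 88 + 143 = \left(-156\right) 88 + 143 = -13728 + 143 = -13585$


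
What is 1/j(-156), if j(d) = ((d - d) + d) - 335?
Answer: -1/491 ≈ -0.0020367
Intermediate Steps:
j(d) = -335 + d (j(d) = (0 + d) - 335 = d - 335 = -335 + d)
1/j(-156) = 1/(-335 - 156) = 1/(-491) = -1/491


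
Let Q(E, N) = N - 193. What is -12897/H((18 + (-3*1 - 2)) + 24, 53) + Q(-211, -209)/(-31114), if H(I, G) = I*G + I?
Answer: -22248559/3453654 ≈ -6.4420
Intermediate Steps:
Q(E, N) = -193 + N
H(I, G) = I + G*I (H(I, G) = G*I + I = I + G*I)
-12897/H((18 + (-3*1 - 2)) + 24, 53) + Q(-211, -209)/(-31114) = -12897*1/((1 + 53)*((18 + (-3*1 - 2)) + 24)) + (-193 - 209)/(-31114) = -12897*1/(54*((18 + (-3 - 2)) + 24)) - 402*(-1/31114) = -12897*1/(54*((18 - 5) + 24)) + 201/15557 = -12897*1/(54*(13 + 24)) + 201/15557 = -12897/(37*54) + 201/15557 = -12897/1998 + 201/15557 = -12897*1/1998 + 201/15557 = -1433/222 + 201/15557 = -22248559/3453654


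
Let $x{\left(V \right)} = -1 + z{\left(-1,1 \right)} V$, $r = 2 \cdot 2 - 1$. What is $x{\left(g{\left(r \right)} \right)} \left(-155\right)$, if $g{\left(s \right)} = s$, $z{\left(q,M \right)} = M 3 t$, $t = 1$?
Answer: $-1240$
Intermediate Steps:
$r = 3$ ($r = 4 - 1 = 3$)
$z{\left(q,M \right)} = 3 M$ ($z{\left(q,M \right)} = M 3 \cdot 1 = 3 M 1 = 3 M$)
$x{\left(V \right)} = -1 + 3 V$ ($x{\left(V \right)} = -1 + 3 \cdot 1 V = -1 + 3 V$)
$x{\left(g{\left(r \right)} \right)} \left(-155\right) = \left(-1 + 3 \cdot 3\right) \left(-155\right) = \left(-1 + 9\right) \left(-155\right) = 8 \left(-155\right) = -1240$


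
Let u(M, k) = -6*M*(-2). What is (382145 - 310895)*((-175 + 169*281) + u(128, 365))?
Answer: 3480562500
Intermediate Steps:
u(M, k) = 12*M
(382145 - 310895)*((-175 + 169*281) + u(128, 365)) = (382145 - 310895)*((-175 + 169*281) + 12*128) = 71250*((-175 + 47489) + 1536) = 71250*(47314 + 1536) = 71250*48850 = 3480562500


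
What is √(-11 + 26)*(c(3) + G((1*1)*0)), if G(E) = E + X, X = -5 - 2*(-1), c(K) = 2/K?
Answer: -7*√15/3 ≈ -9.0370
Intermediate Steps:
X = -3 (X = -5 + 2 = -3)
G(E) = -3 + E (G(E) = E - 3 = -3 + E)
√(-11 + 26)*(c(3) + G((1*1)*0)) = √(-11 + 26)*(2/3 + (-3 + (1*1)*0)) = √15*(2*(⅓) + (-3 + 1*0)) = √15*(⅔ + (-3 + 0)) = √15*(⅔ - 3) = √15*(-7/3) = -7*√15/3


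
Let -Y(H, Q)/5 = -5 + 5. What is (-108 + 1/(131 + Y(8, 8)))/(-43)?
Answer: 329/131 ≈ 2.5115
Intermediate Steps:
Y(H, Q) = 0 (Y(H, Q) = -5*(-5 + 5) = -5*0 = 0)
(-108 + 1/(131 + Y(8, 8)))/(-43) = (-108 + 1/(131 + 0))/(-43) = (-108 + 1/131)*(-1/43) = -14147/131*(-1/43) = 329/131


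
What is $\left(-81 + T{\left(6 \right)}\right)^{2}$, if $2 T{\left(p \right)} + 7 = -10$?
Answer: $\frac{32041}{4} \approx 8010.3$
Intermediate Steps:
$T{\left(p \right)} = - \frac{17}{2}$ ($T{\left(p \right)} = - \frac{7}{2} + \frac{1}{2} \left(-10\right) = - \frac{7}{2} - 5 = - \frac{17}{2}$)
$\left(-81 + T{\left(6 \right)}\right)^{2} = \left(-81 - \frac{17}{2}\right)^{2} = \left(- \frac{179}{2}\right)^{2} = \frac{32041}{4}$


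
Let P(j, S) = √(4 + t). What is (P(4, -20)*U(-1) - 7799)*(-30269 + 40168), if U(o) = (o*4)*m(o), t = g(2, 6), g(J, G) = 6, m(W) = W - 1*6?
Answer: -77202301 + 277172*√10 ≈ -7.6326e+7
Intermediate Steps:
m(W) = -6 + W (m(W) = W - 6 = -6 + W)
t = 6
U(o) = 4*o*(-6 + o) (U(o) = (o*4)*(-6 + o) = (4*o)*(-6 + o) = 4*o*(-6 + o))
P(j, S) = √10 (P(j, S) = √(4 + 6) = √10)
(P(4, -20)*U(-1) - 7799)*(-30269 + 40168) = (√10*(4*(-1)*(-6 - 1)) - 7799)*(-30269 + 40168) = (√10*(4*(-1)*(-7)) - 7799)*9899 = (√10*28 - 7799)*9899 = (28*√10 - 7799)*9899 = (-7799 + 28*√10)*9899 = -77202301 + 277172*√10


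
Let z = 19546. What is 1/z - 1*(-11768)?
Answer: 230017329/19546 ≈ 11768.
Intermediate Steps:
1/z - 1*(-11768) = 1/19546 - 1*(-11768) = 1/19546 + 11768 = 230017329/19546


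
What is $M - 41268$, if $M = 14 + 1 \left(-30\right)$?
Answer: $-41284$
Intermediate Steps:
$M = -16$ ($M = 14 - 30 = -16$)
$M - 41268 = -16 - 41268 = -41284$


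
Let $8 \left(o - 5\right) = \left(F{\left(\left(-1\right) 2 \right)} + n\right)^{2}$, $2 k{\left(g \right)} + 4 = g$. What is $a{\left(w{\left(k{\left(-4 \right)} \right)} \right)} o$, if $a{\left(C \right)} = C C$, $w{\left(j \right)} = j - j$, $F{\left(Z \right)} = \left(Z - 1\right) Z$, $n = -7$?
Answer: $0$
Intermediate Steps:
$F{\left(Z \right)} = Z \left(-1 + Z\right)$ ($F{\left(Z \right)} = \left(-1 + Z\right) Z = Z \left(-1 + Z\right)$)
$k{\left(g \right)} = -2 + \frac{g}{2}$
$w{\left(j \right)} = 0$
$o = \frac{41}{8}$ ($o = 5 + \frac{\left(\left(-1\right) 2 \left(-1 - 2\right) - 7\right)^{2}}{8} = 5 + \frac{\left(- 2 \left(-1 - 2\right) - 7\right)^{2}}{8} = 5 + \frac{\left(\left(-2\right) \left(-3\right) - 7\right)^{2}}{8} = 5 + \frac{\left(6 - 7\right)^{2}}{8} = 5 + \frac{\left(-1\right)^{2}}{8} = 5 + \frac{1}{8} \cdot 1 = 5 + \frac{1}{8} = \frac{41}{8} \approx 5.125$)
$a{\left(C \right)} = C^{2}$
$a{\left(w{\left(k{\left(-4 \right)} \right)} \right)} o = 0^{2} \cdot \frac{41}{8} = 0 \cdot \frac{41}{8} = 0$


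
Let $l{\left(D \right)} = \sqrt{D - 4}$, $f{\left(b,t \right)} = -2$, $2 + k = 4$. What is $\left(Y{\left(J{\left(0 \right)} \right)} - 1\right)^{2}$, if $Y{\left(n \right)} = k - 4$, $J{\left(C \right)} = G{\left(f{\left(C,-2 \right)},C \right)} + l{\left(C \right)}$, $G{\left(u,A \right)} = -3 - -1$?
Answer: $9$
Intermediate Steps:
$k = 2$ ($k = -2 + 4 = 2$)
$G{\left(u,A \right)} = -2$ ($G{\left(u,A \right)} = -3 + 1 = -2$)
$l{\left(D \right)} = \sqrt{-4 + D}$
$J{\left(C \right)} = -2 + \sqrt{-4 + C}$
$Y{\left(n \right)} = -2$ ($Y{\left(n \right)} = 2 - 4 = -2$)
$\left(Y{\left(J{\left(0 \right)} \right)} - 1\right)^{2} = \left(-2 - 1\right)^{2} = \left(-3\right)^{2} = 9$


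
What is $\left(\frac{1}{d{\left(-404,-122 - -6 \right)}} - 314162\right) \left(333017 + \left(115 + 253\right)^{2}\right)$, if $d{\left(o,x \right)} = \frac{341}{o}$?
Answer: $- \frac{1618836080706}{11} \approx -1.4717 \cdot 10^{11}$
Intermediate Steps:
$\left(\frac{1}{d{\left(-404,-122 - -6 \right)}} - 314162\right) \left(333017 + \left(115 + 253\right)^{2}\right) = \left(\frac{1}{341 \frac{1}{-404}} - 314162\right) \left(333017 + \left(115 + 253\right)^{2}\right) = \left(\frac{1}{341 \left(- \frac{1}{404}\right)} - 314162\right) \left(333017 + 368^{2}\right) = \left(\frac{1}{- \frac{341}{404}} - 314162\right) \left(333017 + 135424\right) = \left(- \frac{404}{341} - 314162\right) 468441 = \left(- \frac{107129646}{341}\right) 468441 = - \frac{1618836080706}{11}$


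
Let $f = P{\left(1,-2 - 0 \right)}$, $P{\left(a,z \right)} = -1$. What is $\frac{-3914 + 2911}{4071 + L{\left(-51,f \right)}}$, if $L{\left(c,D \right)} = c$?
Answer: $- \frac{1003}{4020} \approx -0.2495$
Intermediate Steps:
$f = -1$
$\frac{-3914 + 2911}{4071 + L{\left(-51,f \right)}} = \frac{-3914 + 2911}{4071 - 51} = - \frac{1003}{4020}$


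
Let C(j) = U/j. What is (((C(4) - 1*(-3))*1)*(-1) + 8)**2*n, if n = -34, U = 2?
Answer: -1377/2 ≈ -688.50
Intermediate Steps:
C(j) = 2/j
(((C(4) - 1*(-3))*1)*(-1) + 8)**2*n = (((2/4 - 1*(-3))*1)*(-1) + 8)**2*(-34) = (((2*(1/4) + 3)*1)*(-1) + 8)**2*(-34) = (((1/2 + 3)*1)*(-1) + 8)**2*(-34) = (((7/2)*1)*(-1) + 8)**2*(-34) = ((7/2)*(-1) + 8)**2*(-34) = (-7/2 + 8)**2*(-34) = (9/2)**2*(-34) = (81/4)*(-34) = -1377/2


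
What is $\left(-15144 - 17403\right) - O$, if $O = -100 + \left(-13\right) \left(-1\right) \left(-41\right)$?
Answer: $-31914$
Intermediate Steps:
$O = -633$ ($O = -100 + 13 \left(-41\right) = -100 - 533 = -633$)
$\left(-15144 - 17403\right) - O = \left(-15144 - 17403\right) - -633 = \left(-15144 - 17403\right) + 633 = -32547 + 633 = -31914$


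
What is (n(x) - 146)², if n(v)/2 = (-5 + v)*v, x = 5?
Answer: 21316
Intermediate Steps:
n(v) = 2*v*(-5 + v) (n(v) = 2*((-5 + v)*v) = 2*(v*(-5 + v)) = 2*v*(-5 + v))
(n(x) - 146)² = (2*5*(-5 + 5) - 146)² = (2*5*0 - 146)² = (0 - 146)² = (-146)² = 21316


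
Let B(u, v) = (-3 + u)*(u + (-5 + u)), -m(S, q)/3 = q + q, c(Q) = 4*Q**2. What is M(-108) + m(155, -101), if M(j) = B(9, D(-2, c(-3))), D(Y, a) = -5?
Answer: 684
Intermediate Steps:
m(S, q) = -6*q (m(S, q) = -3*(q + q) = -6*q)
B(u, v) = (-5 + 2*u)*(-3 + u) (B(u, v) = (-3 + u)*(-5 + 2*u) = (-5 + 2*u)*(-3 + u))
M(j) = 78 (M(j) = 15 - 11*9 + 2*9**2 = 15 - 99 + 2*81 = 15 - 99 + 162 = 78)
M(-108) + m(155, -101) = 78 - 6*(-101) = 78 + 606 = 684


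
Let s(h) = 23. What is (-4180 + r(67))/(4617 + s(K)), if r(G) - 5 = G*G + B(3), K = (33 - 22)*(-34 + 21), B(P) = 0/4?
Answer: 157/2320 ≈ 0.067672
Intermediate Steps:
B(P) = 0 (B(P) = 0*(¼) = 0)
K = -143 (K = 11*(-13) = -143)
r(G) = 5 + G² (r(G) = 5 + (G*G + 0) = 5 + (G² + 0) = 5 + G²)
(-4180 + r(67))/(4617 + s(K)) = (-4180 + (5 + 67²))/(4617 + 23) = (-4180 + (5 + 4489))/4640 = (-4180 + 4494)*(1/4640) = 314*(1/4640) = 157/2320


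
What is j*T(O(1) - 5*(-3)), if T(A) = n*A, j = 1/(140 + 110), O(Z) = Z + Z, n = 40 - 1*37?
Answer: 51/250 ≈ 0.20400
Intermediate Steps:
n = 3 (n = 40 - 37 = 3)
O(Z) = 2*Z
j = 1/250 ≈ 0.0040000
T(A) = 3*A
j*T(O(1) - 5*(-3)) = (3*(2*1 - 5*(-3)))/250 = (3*(2 + 15))/250 = (3*17)/250 = (1/250)*51 = 51/250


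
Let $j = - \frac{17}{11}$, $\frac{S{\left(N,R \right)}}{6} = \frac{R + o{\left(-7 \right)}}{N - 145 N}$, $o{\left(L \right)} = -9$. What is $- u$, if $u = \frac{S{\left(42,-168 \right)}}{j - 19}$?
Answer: $\frac{649}{75936} \approx 0.0085467$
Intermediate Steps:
$S{\left(N,R \right)} = - \frac{-9 + R}{24 N}$ ($S{\left(N,R \right)} = 6 \frac{R - 9}{N - 145 N} = 6 \frac{-9 + R}{\left(-144\right) N} = 6 \left(-9 + R\right) \left(- \frac{1}{144 N}\right) = 6 \left(- \frac{-9 + R}{144 N}\right) = - \frac{-9 + R}{24 N}$)
$j = - \frac{17}{11}$ ($j = \left(-17\right) \frac{1}{11} = - \frac{17}{11} \approx -1.5455$)
$u = - \frac{649}{75936}$ ($u = \frac{\frac{1}{24} \cdot \frac{1}{42} \left(9 - -168\right)}{- \frac{17}{11} - 19} = \frac{\frac{1}{24} \cdot \frac{1}{42} \left(9 + 168\right)}{- \frac{226}{11}} = - \frac{11 \cdot \frac{1}{24} \cdot \frac{1}{42} \cdot 177}{226} = \left(- \frac{11}{226}\right) \frac{59}{336} = - \frac{649}{75936} \approx -0.0085467$)
$- u = \left(-1\right) \left(- \frac{649}{75936}\right) = \frac{649}{75936}$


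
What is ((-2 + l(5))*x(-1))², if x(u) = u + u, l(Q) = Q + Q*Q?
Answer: 3136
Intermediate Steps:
l(Q) = Q + Q²
x(u) = 2*u
((-2 + l(5))*x(-1))² = ((-2 + 5*(1 + 5))*(2*(-1)))² = ((-2 + 5*6)*(-2))² = ((-2 + 30)*(-2))² = (28*(-2))² = (-56)² = 3136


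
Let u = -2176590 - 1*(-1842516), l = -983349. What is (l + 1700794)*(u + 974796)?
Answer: 459682795290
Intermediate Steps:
u = -334074 (u = -2176590 + 1842516 = -334074)
(l + 1700794)*(u + 974796) = (-983349 + 1700794)*(-334074 + 974796) = 717445*640722 = 459682795290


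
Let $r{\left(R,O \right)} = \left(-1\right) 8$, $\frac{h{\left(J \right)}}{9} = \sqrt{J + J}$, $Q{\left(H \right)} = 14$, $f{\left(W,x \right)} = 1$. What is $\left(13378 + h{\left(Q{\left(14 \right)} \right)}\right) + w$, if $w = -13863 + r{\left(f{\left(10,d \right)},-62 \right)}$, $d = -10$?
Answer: $-493 + 18 \sqrt{7} \approx -445.38$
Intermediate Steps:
$h{\left(J \right)} = 9 \sqrt{2} \sqrt{J}$ ($h{\left(J \right)} = 9 \sqrt{J + J} = 9 \sqrt{2 J} = 9 \sqrt{2} \sqrt{J}$)
$r{\left(R,O \right)} = -8$
$w = -13871$ ($w = -13863 - 8 = -13871$)
$\left(13378 + h{\left(Q{\left(14 \right)} \right)}\right) + w = \left(13378 + 9 \sqrt{2} \sqrt{14}\right) - 13871 = \left(13378 + 18 \sqrt{7}\right) - 13871 = -493 + 18 \sqrt{7}$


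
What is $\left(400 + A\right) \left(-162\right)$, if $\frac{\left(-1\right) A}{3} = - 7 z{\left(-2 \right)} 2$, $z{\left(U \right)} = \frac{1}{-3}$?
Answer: $-62532$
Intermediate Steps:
$z{\left(U \right)} = - \frac{1}{3}$
$A = -14$ ($A = - 3 \left(-7\right) \left(- \frac{1}{3}\right) 2 = - 3 \cdot \frac{7}{3} \cdot 2 = \left(-3\right) \frac{14}{3} = -14$)
$\left(400 + A\right) \left(-162\right) = \left(400 - 14\right) \left(-162\right) = 386 \left(-162\right) = -62532$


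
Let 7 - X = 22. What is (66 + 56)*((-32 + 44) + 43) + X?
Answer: 6695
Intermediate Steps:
X = -15 (X = 7 - 1*22 = 7 - 22 = -15)
(66 + 56)*((-32 + 44) + 43) + X = (66 + 56)*((-32 + 44) + 43) - 15 = 122*(12 + 43) - 15 = 122*55 - 15 = 6710 - 15 = 6695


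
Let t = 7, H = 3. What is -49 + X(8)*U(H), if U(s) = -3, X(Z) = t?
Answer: -70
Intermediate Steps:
X(Z) = 7
-49 + X(8)*U(H) = -49 + 7*(-3) = -49 - 21 = -70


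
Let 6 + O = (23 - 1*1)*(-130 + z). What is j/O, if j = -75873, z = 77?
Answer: 75873/1172 ≈ 64.738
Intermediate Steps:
O = -1172 (O = -6 + (23 - 1*1)*(-130 + 77) = -6 + (23 - 1)*(-53) = -6 + 22*(-53) = -6 - 1166 = -1172)
j/O = -75873/(-1172) = -75873*(-1/1172) = 75873/1172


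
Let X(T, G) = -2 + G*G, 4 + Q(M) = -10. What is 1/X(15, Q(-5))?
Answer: 1/194 ≈ 0.0051546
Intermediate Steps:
Q(M) = -14 (Q(M) = -4 - 10 = -14)
X(T, G) = -2 + G²
1/X(15, Q(-5)) = 1/(-2 + (-14)²) = 1/(-2 + 196) = 1/194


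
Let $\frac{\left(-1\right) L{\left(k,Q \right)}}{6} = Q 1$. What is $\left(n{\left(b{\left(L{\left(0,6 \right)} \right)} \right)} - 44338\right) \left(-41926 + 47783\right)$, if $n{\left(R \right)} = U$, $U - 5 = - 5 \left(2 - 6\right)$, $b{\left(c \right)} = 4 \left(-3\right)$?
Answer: $-259541241$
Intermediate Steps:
$L{\left(k,Q \right)} = - 6 Q$ ($L{\left(k,Q \right)} = - 6 Q 1 = - 6 Q$)
$b{\left(c \right)} = -12$
$U = 25$ ($U = 5 - 5 \left(2 - 6\right) = 5 - -20 = 5 + 20 = 25$)
$n{\left(R \right)} = 25$
$\left(n{\left(b{\left(L{\left(0,6 \right)} \right)} \right)} - 44338\right) \left(-41926 + 47783\right) = \left(25 - 44338\right) \left(-41926 + 47783\right) = \left(-44313\right) 5857 = -259541241$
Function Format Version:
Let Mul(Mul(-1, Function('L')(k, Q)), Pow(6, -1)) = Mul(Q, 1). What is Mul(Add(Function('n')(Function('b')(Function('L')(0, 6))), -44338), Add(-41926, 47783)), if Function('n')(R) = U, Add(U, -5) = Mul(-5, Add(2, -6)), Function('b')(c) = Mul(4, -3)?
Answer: -259541241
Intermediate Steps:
Function('L')(k, Q) = Mul(-6, Q) (Function('L')(k, Q) = Mul(-6, Mul(Q, 1)) = Mul(-6, Q))
Function('b')(c) = -12
U = 25 (U = Add(5, Mul(-5, Add(2, -6))) = Add(5, Mul(-5, -4)) = Add(5, 20) = 25)
Function('n')(R) = 25
Mul(Add(Function('n')(Function('b')(Function('L')(0, 6))), -44338), Add(-41926, 47783)) = Mul(Add(25, -44338), Add(-41926, 47783)) = Mul(-44313, 5857) = -259541241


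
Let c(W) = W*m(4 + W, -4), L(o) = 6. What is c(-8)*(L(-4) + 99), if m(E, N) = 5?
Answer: -4200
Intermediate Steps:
c(W) = 5*W (c(W) = W*5 = 5*W)
c(-8)*(L(-4) + 99) = (5*(-8))*(6 + 99) = -40*105 = -4200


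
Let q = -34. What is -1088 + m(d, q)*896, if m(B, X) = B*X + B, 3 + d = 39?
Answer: -1065536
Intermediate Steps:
d = 36 (d = -3 + 39 = 36)
m(B, X) = B + B*X
-1088 + m(d, q)*896 = -1088 + (36*(1 - 34))*896 = -1088 + (36*(-33))*896 = -1088 - 1188*896 = -1088 - 1064448 = -1065536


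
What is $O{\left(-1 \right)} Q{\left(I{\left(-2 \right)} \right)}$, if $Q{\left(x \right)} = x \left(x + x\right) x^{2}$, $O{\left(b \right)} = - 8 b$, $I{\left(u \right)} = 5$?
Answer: $10000$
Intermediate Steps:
$Q{\left(x \right)} = 2 x^{4}$ ($Q{\left(x \right)} = x 2 x x^{2} = 2 x^{2} x^{2} = 2 x^{4}$)
$O{\left(-1 \right)} Q{\left(I{\left(-2 \right)} \right)} = \left(-8\right) \left(-1\right) 2 \cdot 5^{4} = 8 \cdot 2 \cdot 625 = 8 \cdot 1250 = 10000$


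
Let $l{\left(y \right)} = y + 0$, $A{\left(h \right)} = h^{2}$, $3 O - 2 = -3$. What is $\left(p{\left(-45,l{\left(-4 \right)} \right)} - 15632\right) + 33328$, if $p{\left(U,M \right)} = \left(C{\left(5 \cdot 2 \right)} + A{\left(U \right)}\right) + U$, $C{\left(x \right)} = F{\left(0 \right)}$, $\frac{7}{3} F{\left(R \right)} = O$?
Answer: $\frac{137731}{7} \approx 19676.0$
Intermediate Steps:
$O = - \frac{1}{3}$ ($O = \frac{2}{3} + \frac{1}{3} \left(-3\right) = \frac{2}{3} - 1 = - \frac{1}{3} \approx -0.33333$)
$F{\left(R \right)} = - \frac{1}{7}$ ($F{\left(R \right)} = \frac{3}{7} \left(- \frac{1}{3}\right) = - \frac{1}{7}$)
$C{\left(x \right)} = - \frac{1}{7}$
$l{\left(y \right)} = y$
$p{\left(U,M \right)} = - \frac{1}{7} + U + U^{2}$ ($p{\left(U,M \right)} = \left(- \frac{1}{7} + U^{2}\right) + U = - \frac{1}{7} + U + U^{2}$)
$\left(p{\left(-45,l{\left(-4 \right)} \right)} - 15632\right) + 33328 = \left(\left(- \frac{1}{7} - 45 + \left(-45\right)^{2}\right) - 15632\right) + 33328 = \left(\left(- \frac{1}{7} - 45 + 2025\right) - 15632\right) + 33328 = \left(\frac{13859}{7} - 15632\right) + 33328 = - \frac{95565}{7} + 33328 = \frac{137731}{7}$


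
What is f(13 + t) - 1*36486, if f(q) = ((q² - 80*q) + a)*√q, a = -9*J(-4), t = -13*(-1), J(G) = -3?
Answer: -36486 - 1377*√26 ≈ -43507.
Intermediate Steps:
t = 13
a = 27 (a = -9*(-3) = 27)
f(q) = √q*(27 + q² - 80*q) (f(q) = ((q² - 80*q) + 27)*√q = (27 + q² - 80*q)*√q = √q*(27 + q² - 80*q))
f(13 + t) - 1*36486 = √(13 + 13)*(27 + (13 + 13)² - 80*(13 + 13)) - 1*36486 = √26*(27 + 26² - 80*26) - 36486 = √26*(27 + 676 - 2080) - 36486 = √26*(-1377) - 36486 = -1377*√26 - 36486 = -36486 - 1377*√26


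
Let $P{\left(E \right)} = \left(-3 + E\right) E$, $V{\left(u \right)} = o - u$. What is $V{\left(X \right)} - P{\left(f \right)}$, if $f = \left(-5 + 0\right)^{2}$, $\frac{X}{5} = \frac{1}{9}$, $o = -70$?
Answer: $- \frac{5585}{9} \approx -620.56$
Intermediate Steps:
$X = \frac{5}{9} \approx 0.55556$
$V{\left(u \right)} = -70 - u$
$f = 25$ ($f = \left(-5\right)^{2} = 25$)
$P{\left(E \right)} = E \left(-3 + E\right)$
$V{\left(X \right)} - P{\left(f \right)} = \left(-70 - \frac{5}{9}\right) - 25 \left(-3 + 25\right) = \left(-70 - \frac{5}{9}\right) - 25 \cdot 22 = - \frac{635}{9} - 550 = - \frac{5585}{9}$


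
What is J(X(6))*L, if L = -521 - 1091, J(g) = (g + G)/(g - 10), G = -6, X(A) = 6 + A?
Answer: -4836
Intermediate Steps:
J(g) = (-6 + g)/(-10 + g) (J(g) = (g - 6)/(g - 10) = (-6 + g)/(-10 + g))
L = -1612
J(X(6))*L = ((-6 + (6 + 6))/(-10 + (6 + 6)))*(-1612) = ((-6 + 12)/(-10 + 12))*(-1612) = (6/2)*(-1612) = ((½)*6)*(-1612) = 3*(-1612) = -4836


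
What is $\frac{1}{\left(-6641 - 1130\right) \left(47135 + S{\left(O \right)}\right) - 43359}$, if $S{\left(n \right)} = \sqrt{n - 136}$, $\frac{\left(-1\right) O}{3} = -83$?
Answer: $- \frac{366329444}{134197254717455303} + \frac{7771 \sqrt{113}}{134197254717455303} \approx -2.7292 \cdot 10^{-9}$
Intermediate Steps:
$O = 249$ ($O = \left(-3\right) \left(-83\right) = 249$)
$S{\left(n \right)} = \sqrt{-136 + n}$
$\frac{1}{\left(-6641 - 1130\right) \left(47135 + S{\left(O \right)}\right) - 43359} = \frac{1}{\left(-6641 - 1130\right) \left(47135 + \sqrt{-136 + 249}\right) - 43359} = \frac{1}{- 7771 \left(47135 + \sqrt{113}\right) - 43359} = \frac{1}{\left(-366286085 - 7771 \sqrt{113}\right) - 43359} = \frac{1}{-366329444 - 7771 \sqrt{113}}$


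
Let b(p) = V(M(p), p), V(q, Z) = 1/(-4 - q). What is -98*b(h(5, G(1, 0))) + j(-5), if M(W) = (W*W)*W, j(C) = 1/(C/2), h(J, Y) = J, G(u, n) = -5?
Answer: 232/645 ≈ 0.35969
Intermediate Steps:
j(C) = 2/C (j(C) = 1/(C*(½)) = 1/(C/2) = 2/C)
M(W) = W³ (M(W) = W²*W = W³)
b(p) = -1/(4 + p³)
-98*b(h(5, G(1, 0))) + j(-5) = -(-98)/(4 + 5³) + 2/(-5) = -(-98)/(4 + 125) + 2*(-⅕) = -(-98)/129 - ⅖ = -98*(-1/129) - ⅖ = 98/129 - ⅖ = 232/645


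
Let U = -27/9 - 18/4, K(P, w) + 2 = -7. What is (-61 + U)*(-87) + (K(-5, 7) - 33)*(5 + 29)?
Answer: 9063/2 ≈ 4531.5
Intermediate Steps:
K(P, w) = -9 (K(P, w) = -2 - 7 = -9)
U = -15/2 (U = -27*1/9 - 18*1/4 = -3 - 9/2 = -15/2 ≈ -7.5000)
(-61 + U)*(-87) + (K(-5, 7) - 33)*(5 + 29) = (-61 - 15/2)*(-87) + (-9 - 33)*(5 + 29) = -137/2*(-87) - 42*34 = 11919/2 - 1428 = 9063/2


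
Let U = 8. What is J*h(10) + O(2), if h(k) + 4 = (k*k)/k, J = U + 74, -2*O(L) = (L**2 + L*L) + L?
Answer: 487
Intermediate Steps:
O(L) = -L**2 - L/2 (O(L) = -((L**2 + L*L) + L)/2 = -((L**2 + L**2) + L)/2 = -(2*L**2 + L)/2 = -(L + 2*L**2)/2 = -L**2 - L/2)
J = 82 (J = 8 + 74 = 82)
h(k) = -4 + k (h(k) = -4 + (k*k)/k = -4 + k**2/k = -4 + k)
J*h(10) + O(2) = 82*(-4 + 10) - 1*2*(1/2 + 2) = 82*6 - 1*2*5/2 = 492 - 5 = 487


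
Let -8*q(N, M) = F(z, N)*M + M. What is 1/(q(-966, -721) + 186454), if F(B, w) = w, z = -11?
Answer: 8/795867 ≈ 1.0052e-5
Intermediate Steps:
q(N, M) = -M/8 - M*N/8 (q(N, M) = -(N*M + M)/8 = -(M*N + M)/8 = -(M + M*N)/8 = -M/8 - M*N/8)
1/(q(-966, -721) + 186454) = 1/(-⅛*(-721)*(1 - 966) + 186454) = 1/(-⅛*(-721)*(-965) + 186454) = 1/(-695765/8 + 186454) = 1/(795867/8) = 8/795867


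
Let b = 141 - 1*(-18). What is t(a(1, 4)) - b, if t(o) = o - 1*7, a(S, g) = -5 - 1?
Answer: -172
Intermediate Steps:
b = 159 (b = 141 + 18 = 159)
a(S, g) = -6
t(o) = -7 + o (t(o) = o - 7 = -7 + o)
t(a(1, 4)) - b = (-7 - 6) - 1*159 = -13 - 159 = -172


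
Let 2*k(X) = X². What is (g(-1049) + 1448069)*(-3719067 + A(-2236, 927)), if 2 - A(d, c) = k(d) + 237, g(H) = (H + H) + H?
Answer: -8986186656300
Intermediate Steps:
k(X) = X²/2
g(H) = 3*H (g(H) = 2*H + H = 3*H)
A(d, c) = -235 - d²/2 (A(d, c) = 2 - (d²/2 + 237) = 2 - (237 + d²/2) = 2 + (-237 - d²/2) = -235 - d²/2)
(g(-1049) + 1448069)*(-3719067 + A(-2236, 927)) = (3*(-1049) + 1448069)*(-3719067 + (-235 - ½*(-2236)²)) = (-3147 + 1448069)*(-3719067 + (-235 - ½*4999696)) = 1444922*(-3719067 + (-235 - 2499848)) = 1444922*(-3719067 - 2500083) = 1444922*(-6219150) = -8986186656300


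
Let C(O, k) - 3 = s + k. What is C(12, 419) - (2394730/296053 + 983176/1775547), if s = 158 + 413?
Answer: 517433396007425/525656015991 ≈ 984.36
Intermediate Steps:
s = 571
C(O, k) = 574 + k (C(O, k) = 3 + (571 + k) = 574 + k)
C(12, 419) - (2394730/296053 + 983176/1775547) = (574 + 419) - (2394730/296053 + 983176/1775547) = 993 - (2394730*(1/296053) + 983176*(1/1775547)) = 993 - (2394730/296053 + 983176/1775547) = 993 - 1*4543027871638/525656015991 = 993 - 4543027871638/525656015991 = 517433396007425/525656015991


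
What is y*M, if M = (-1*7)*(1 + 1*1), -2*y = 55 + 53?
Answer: 756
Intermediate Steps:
y = -54 (y = -(55 + 53)/2 = -1/2*108 = -54)
M = -14 (M = -7*(1 + 1) = -7*2 = -14)
y*M = -54*(-14) = 756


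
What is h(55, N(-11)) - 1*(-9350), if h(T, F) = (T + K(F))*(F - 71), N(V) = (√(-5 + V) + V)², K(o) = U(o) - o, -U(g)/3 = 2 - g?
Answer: 2668 - 28776*I ≈ 2668.0 - 28776.0*I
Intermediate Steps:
U(g) = -6 + 3*g (U(g) = -3*(2 - g) = -6 + 3*g)
K(o) = -6 + 2*o (K(o) = (-6 + 3*o) - o = -6 + 2*o)
N(V) = (V + √(-5 + V))²
h(T, F) = (-71 + F)*(-6 + T + 2*F) (h(T, F) = (T + (-6 + 2*F))*(F - 71) = (-6 + T + 2*F)*(-71 + F) = (-71 + F)*(-6 + T + 2*F))
h(55, N(-11)) - 1*(-9350) = (426 - 148*(-11 + √(-5 - 11))² - 71*55 + 2*((-11 + √(-5 - 11))²)² + (-11 + √(-5 - 11))²*55) - 1*(-9350) = (426 - 148*(-11 + √(-16))² - 3905 + 2*((-11 + √(-16))²)² + (-11 + √(-16))²*55) + 9350 = (426 - 148*(-11 + 4*I)² - 3905 + 2*((-11 + 4*I)²)² + (-11 + 4*I)²*55) + 9350 = (426 - 148*(-11 + 4*I)² - 3905 + 2*(-11 + 4*I)⁴ + 55*(-11 + 4*I)²) + 9350 = (-3479 - 93*(-11 + 4*I)² + 2*(-11 + 4*I)⁴) + 9350 = 5871 - 93*(-11 + 4*I)² + 2*(-11 + 4*I)⁴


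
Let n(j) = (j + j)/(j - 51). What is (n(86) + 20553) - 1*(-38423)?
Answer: 2064332/35 ≈ 58981.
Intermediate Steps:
n(j) = 2*j/(-51 + j) (n(j) = (2*j)/(-51 + j) = 2*j/(-51 + j))
(n(86) + 20553) - 1*(-38423) = (2*86/(-51 + 86) + 20553) - 1*(-38423) = (2*86/35 + 20553) + 38423 = (2*86*(1/35) + 20553) + 38423 = (172/35 + 20553) + 38423 = 719527/35 + 38423 = 2064332/35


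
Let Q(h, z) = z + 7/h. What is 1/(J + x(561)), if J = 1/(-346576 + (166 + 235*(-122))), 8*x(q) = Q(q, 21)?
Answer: 210419880/552679819 ≈ 0.38073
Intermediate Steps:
x(q) = 21/8 + 7/(8*q) (x(q) = (21 + 7/q)/8 = 21/8 + 7/(8*q))
J = -1/375080 (J = 1/(-346576 + (166 - 28670)) = 1/(-346576 - 28504) = 1/(-375080) = -1/375080 ≈ -2.6661e-6)
1/(J + x(561)) = 1/(-1/375080 + (7/8)*(1 + 3*561)/561) = 1/(-1/375080 + (7/8)*(1/561)*(1 + 1683)) = 1/(-1/375080 + (7/8)*(1/561)*1684) = 1/(-1/375080 + 2947/1122) = 1/(552679819/210419880) = 210419880/552679819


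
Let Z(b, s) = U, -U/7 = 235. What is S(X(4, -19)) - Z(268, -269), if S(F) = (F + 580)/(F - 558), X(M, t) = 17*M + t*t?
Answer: 211196/129 ≈ 1637.2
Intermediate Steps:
U = -1645 (U = -7*235 = -1645)
Z(b, s) = -1645
X(M, t) = t² + 17*M (X(M, t) = 17*M + t² = t² + 17*M)
S(F) = (580 + F)/(-558 + F)
S(X(4, -19)) - Z(268, -269) = (580 + ((-19)² + 17*4))/(-558 + ((-19)² + 17*4)) - 1*(-1645) = (580 + (361 + 68))/(-558 + (361 + 68)) + 1645 = (580 + 429)/(-558 + 429) + 1645 = 1009/(-129) + 1645 = -1/129*1009 + 1645 = -1009/129 + 1645 = 211196/129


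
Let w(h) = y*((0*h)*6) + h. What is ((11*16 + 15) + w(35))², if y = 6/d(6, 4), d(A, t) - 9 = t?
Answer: 51076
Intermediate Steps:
d(A, t) = 9 + t
y = 6/13 (y = 6/(9 + 4) = 6/13 ≈ 0.46154)
w(h) = h (w(h) = 6*((0*h)*6)/13 + h = 6*(0*6)/13 + h = (6/13)*0 + h = 0 + h = h)
((11*16 + 15) + w(35))² = ((11*16 + 15) + 35)² = ((176 + 15) + 35)² = (191 + 35)² = 226² = 51076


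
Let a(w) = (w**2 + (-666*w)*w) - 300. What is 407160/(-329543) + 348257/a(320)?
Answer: -27840855164551/22440658990900 ≈ -1.2406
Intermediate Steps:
a(w) = -300 - 665*w**2 (a(w) = (w**2 - 666*w**2) - 300 = -665*w**2 - 300 = -300 - 665*w**2)
407160/(-329543) + 348257/a(320) = 407160/(-329543) + 348257/(-300 - 665*320**2) = 407160*(-1/329543) + 348257/(-300 - 665*102400) = -407160/329543 + 348257/(-300 - 68096000) = -407160/329543 + 348257/(-68096300) = -407160/329543 + 348257*(-1/68096300) = -407160/329543 - 348257/68096300 = -27840855164551/22440658990900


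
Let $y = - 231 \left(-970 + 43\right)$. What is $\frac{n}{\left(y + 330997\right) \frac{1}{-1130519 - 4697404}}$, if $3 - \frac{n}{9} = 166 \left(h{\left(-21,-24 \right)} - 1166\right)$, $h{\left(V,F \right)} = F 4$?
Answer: $- \frac{10988286559965}{545134} \approx -2.0157 \cdot 10^{7}$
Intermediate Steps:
$h{\left(V,F \right)} = 4 F$
$y = 214137$ ($y = \left(-231\right) \left(-927\right) = 214137$)
$n = 1885455$ ($n = 27 - 9 \cdot 166 \left(4 \left(-24\right) - 1166\right) = 27 - 9 \cdot 166 \left(-96 - 1166\right) = 27 - 9 \cdot 166 \left(-1262\right) = 27 - -1885428 = 27 + 1885428 = 1885455$)
$\frac{n}{\left(y + 330997\right) \frac{1}{-1130519 - 4697404}} = \frac{1885455}{\left(214137 + 330997\right) \frac{1}{-1130519 - 4697404}} = \frac{1885455}{545134 \frac{1}{-5827923}} = \frac{1885455}{545134 \left(- \frac{1}{5827923}\right)} = \frac{1885455}{- \frac{545134}{5827923}} = 1885455 \left(- \frac{5827923}{545134}\right) = - \frac{10988286559965}{545134}$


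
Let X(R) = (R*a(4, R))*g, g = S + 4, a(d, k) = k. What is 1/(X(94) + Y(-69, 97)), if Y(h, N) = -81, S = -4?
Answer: -1/81 ≈ -0.012346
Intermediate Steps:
g = 0 (g = -4 + 4 = 0)
X(R) = 0 (X(R) = (R*R)*0 = R²*0 = 0)
1/(X(94) + Y(-69, 97)) = 1/(0 - 81) = 1/(-81) = -1/81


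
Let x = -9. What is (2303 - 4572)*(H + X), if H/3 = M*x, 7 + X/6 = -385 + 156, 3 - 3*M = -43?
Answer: 4152270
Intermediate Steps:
M = 46/3 (M = 1 - ⅓*(-43) = 1 + 43/3 = 46/3 ≈ 15.333)
X = -1416 (X = -42 + 6*(-385 + 156) = -42 + 6*(-229) = -42 - 1374 = -1416)
H = -414 (H = 3*((46/3)*(-9)) = 3*(-138) = -414)
(2303 - 4572)*(H + X) = (2303 - 4572)*(-414 - 1416) = -2269*(-1830) = 4152270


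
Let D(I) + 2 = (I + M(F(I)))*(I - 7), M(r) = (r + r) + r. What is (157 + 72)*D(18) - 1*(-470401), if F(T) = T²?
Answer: 2963753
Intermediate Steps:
M(r) = 3*r (M(r) = 2*r + r = 3*r)
D(I) = -2 + (-7 + I)*(I + 3*I²) (D(I) = -2 + (I + 3*I²)*(I - 7) = -2 + (I + 3*I²)*(-7 + I) = -2 + (-7 + I)*(I + 3*I²))
(157 + 72)*D(18) - 1*(-470401) = (157 + 72)*(-2 - 20*18² - 7*18 + 3*18³) - 1*(-470401) = 229*(-2 - 20*324 - 126 + 3*5832) + 470401 = 229*(-2 - 6480 - 126 + 17496) + 470401 = 229*10888 + 470401 = 2493352 + 470401 = 2963753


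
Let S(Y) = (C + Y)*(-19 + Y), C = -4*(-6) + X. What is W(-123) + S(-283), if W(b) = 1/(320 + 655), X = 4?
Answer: 75084751/975 ≈ 77010.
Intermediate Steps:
W(b) = 1/975
C = 28 (C = -4*(-6) + 4 = 24 + 4 = 28)
S(Y) = (-19 + Y)*(28 + Y) (S(Y) = (28 + Y)*(-19 + Y) = (-19 + Y)*(28 + Y))
W(-123) + S(-283) = 1/975 + (-532 + (-283)² + 9*(-283)) = 1/975 + (-532 + 80089 - 2547) = 1/975 + 77010 = 75084751/975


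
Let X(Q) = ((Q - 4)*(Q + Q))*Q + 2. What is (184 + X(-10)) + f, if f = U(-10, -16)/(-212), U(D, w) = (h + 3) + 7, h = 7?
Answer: -554185/212 ≈ -2614.1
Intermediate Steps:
U(D, w) = 17 (U(D, w) = (7 + 3) + 7 = 10 + 7 = 17)
X(Q) = 2 + 2*Q**2*(-4 + Q) (X(Q) = ((-4 + Q)*(2*Q))*Q + 2 = (2*Q*(-4 + Q))*Q + 2 = 2*Q**2*(-4 + Q) + 2 = 2 + 2*Q**2*(-4 + Q))
f = -17/212 (f = 17/(-212) = 17*(-1/212) = -17/212 ≈ -0.080189)
(184 + X(-10)) + f = (184 + (2 - 8*(-10)**2 + 2*(-10)**3)) - 17/212 = (184 + (2 - 8*100 + 2*(-1000))) - 17/212 = (184 + (2 - 800 - 2000)) - 17/212 = (184 - 2798) - 17/212 = -2614 - 17/212 = -554185/212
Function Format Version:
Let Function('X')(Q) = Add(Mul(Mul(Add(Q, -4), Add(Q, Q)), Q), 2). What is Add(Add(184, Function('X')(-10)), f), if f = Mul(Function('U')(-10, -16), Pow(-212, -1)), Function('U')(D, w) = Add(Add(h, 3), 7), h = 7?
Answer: Rational(-554185, 212) ≈ -2614.1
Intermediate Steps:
Function('U')(D, w) = 17 (Function('U')(D, w) = Add(Add(7, 3), 7) = Add(10, 7) = 17)
Function('X')(Q) = Add(2, Mul(2, Pow(Q, 2), Add(-4, Q))) (Function('X')(Q) = Add(Mul(Mul(Add(-4, Q), Mul(2, Q)), Q), 2) = Add(Mul(Mul(2, Q, Add(-4, Q)), Q), 2) = Add(Mul(2, Pow(Q, 2), Add(-4, Q)), 2) = Add(2, Mul(2, Pow(Q, 2), Add(-4, Q))))
f = Rational(-17, 212) (f = Mul(17, Pow(-212, -1)) = Mul(17, Rational(-1, 212)) = Rational(-17, 212) ≈ -0.080189)
Add(Add(184, Function('X')(-10)), f) = Add(Add(184, Add(2, Mul(-8, Pow(-10, 2)), Mul(2, Pow(-10, 3)))), Rational(-17, 212)) = Add(Add(184, Add(2, Mul(-8, 100), Mul(2, -1000))), Rational(-17, 212)) = Add(Add(184, Add(2, -800, -2000)), Rational(-17, 212)) = Add(Add(184, -2798), Rational(-17, 212)) = Add(-2614, Rational(-17, 212)) = Rational(-554185, 212)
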